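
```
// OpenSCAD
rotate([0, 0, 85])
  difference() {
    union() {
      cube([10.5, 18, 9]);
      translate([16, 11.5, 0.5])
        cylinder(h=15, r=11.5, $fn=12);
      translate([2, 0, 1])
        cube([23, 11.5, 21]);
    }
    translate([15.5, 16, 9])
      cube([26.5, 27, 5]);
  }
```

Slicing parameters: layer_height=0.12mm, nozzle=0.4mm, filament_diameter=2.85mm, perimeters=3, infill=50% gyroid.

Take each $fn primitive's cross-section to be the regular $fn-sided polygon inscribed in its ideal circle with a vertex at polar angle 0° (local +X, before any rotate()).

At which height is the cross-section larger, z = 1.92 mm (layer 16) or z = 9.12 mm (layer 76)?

Layer 16 (z = 1.92): the cube is present — its section is the full 10.5×18 rectangle (area 189.00 mm²); the cylinder at (16, 11.5): section is a regular 12-gon, circumradius r=11.5 (area = (12/2)·11.500²·sin(360°/12) = 396.75 mm²); the cube at (2, 0) (footprint 23×11.5) is included at this height (area 264.50 mm²); Merging all regions: the regions partially overlap — summed areas 850.25 mm² minus the doubly-counted overlap 318.85 mm² gives 531.40 mm² — area = 531.40 mm²; the cube at (15.5, 16) does not reach this height (z outside [9, 14]); After the difference (first − rest): none of the subtracted shapes is present at this height, so that combined region is unchanged — area = 531.40 mm²; (rotated 85° about Z; rotation is an isometry so areas/perimeters/island counts are preserved). So its area = 531.40 mm². Layer 76 (z = 9.12): the cube is not intersected at this z (z outside [0, 9]); the r=11.5 cylinder at (16, 11.5) contributes a regular 12-gon of circumradius 11.5 (area = (12/2)·11.500²·sin(360°/12) = 396.75 mm²); the 23×11.5 cube at (2, 0) contributes its full rectangle (area 264.50 mm²); Taking the union: the regions partially overlap — summed areas 661.25 mm² minus the doubly-counted overlap 187.97 mm² gives 473.28 mm² — area = 473.28 mm²; the 26.5×27 cube at (15.5, 16) contributes its full rectangle (area 715.50 mm²); Taking the first minus the rest: starting from the result so far (473.28 mm²), the 26.5×27 cube at (15.5, 16) partially overlaps it — only the 53.62 mm² overlap (of its 715.50 mm²) is removed, clipping the outline — area = 419.66 mm²; (rotated 85° about Z; rotation is an isometry so areas/perimeters/island counts are preserved). So its area = 419.66 mm². Layer 16 is larger (531.40 vs 419.66 mm²).

layer 16 (z = 1.92 mm)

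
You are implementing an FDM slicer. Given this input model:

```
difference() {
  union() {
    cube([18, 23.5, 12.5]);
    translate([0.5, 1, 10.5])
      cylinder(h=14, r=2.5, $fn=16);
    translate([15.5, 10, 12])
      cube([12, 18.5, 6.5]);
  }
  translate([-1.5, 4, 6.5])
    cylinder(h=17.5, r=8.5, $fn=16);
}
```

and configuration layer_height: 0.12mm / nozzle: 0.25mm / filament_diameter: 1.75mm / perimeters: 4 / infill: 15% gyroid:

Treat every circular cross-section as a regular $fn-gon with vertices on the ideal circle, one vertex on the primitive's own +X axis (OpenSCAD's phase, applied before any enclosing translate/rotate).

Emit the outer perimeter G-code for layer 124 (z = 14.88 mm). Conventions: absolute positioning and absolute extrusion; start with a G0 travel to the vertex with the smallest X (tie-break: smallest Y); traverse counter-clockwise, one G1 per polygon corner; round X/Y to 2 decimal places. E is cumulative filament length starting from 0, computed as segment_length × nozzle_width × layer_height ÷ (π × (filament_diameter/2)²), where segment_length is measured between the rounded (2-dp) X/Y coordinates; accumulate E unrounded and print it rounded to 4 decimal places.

At z = 14.88 mm: the cube is not intersected at this z (z outside [0, 12.5]); the r=2.5 cylinder at (0.5, 1) contributes a regular 16-gon of circumradius 2.5; the 12×18.5 cube at (15.5, 10) contributes its full rectangle; Merging all regions: the 2 present regions are separate (no shared area or edge), so areas and boundary lengths simply add and each stays a separate island — 2 connected regions; the cylinder at (-1.5, 4): section is a regular 16-gon, circumradius r=8.5; Subtracting the remaining from the first: starting from that combined region, the r=8.5 cylinder at (-1.5, 4) partially overlaps it — only the 19.13 mm² overlap (of its 221.19 mm²) is removed, clipping the outline — 1 connected region. The outline is a single polygon with 4 vertices. Extrusion per mm of travel: 0.25 × 0.12 / (π × 0.875²) = 0.012473. Accumulating E over each segment gives final E = 0.7608.

G0 X15.50 Y10.00 Z14.88
G1 X27.50 Y10.00 E0.1497
G1 X27.50 Y28.50 E0.3804
G1 X15.50 Y28.50 E0.5301
G1 X15.50 Y10.00 E0.7608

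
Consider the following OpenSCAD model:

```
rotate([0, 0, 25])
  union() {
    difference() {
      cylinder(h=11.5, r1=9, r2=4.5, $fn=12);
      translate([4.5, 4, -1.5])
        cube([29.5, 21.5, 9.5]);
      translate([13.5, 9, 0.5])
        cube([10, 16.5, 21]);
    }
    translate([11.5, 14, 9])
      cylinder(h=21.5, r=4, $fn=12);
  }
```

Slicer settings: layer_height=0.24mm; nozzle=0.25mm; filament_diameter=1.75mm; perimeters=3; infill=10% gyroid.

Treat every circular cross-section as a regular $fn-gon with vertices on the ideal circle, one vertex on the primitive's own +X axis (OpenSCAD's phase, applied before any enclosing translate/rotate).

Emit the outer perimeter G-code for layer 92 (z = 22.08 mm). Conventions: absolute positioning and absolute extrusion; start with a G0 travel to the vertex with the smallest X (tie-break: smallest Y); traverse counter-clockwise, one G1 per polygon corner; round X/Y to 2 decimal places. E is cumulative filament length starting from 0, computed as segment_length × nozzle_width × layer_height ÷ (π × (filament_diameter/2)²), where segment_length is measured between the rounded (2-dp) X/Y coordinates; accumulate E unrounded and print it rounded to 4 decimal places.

At z = 22.08 mm: the cone is absent (z outside [0, 11.5]); the cube at (4.5, 4) is absent (z outside [-1.5, 8]); the cube at (13.5, 9) does not reach this height (z outside [0.5, 21.5]); After the difference (first − rest): the first operand is absent here, so nothing remains; the r=4 cylinder at (11.5, 14) gives a regular 12-gon of circumradius 4 (constant along its height); Merging all regions: only the r=4 cylinder at (11.5, 14) is present, so the union is just that shape — 1 connected region; (rotated 25° about Z; rotation is an isometry so areas/perimeters/island counts are preserved). The outline is a single polygon with 12 vertices. Extrusion per mm of travel: 0.25 × 0.24 / (π × 0.875²) = 0.024945. Accumulating E over each segment gives final E = 0.6198.

G0 X0.52 Y17.90 Z22.08
G1 X0.88 Y15.86 E0.0517
G1 X2.21 Y14.27 E0.1034
G1 X4.16 Y13.56 E0.1552
G1 X6.20 Y13.92 E0.2068
G1 X7.78 Y15.25 E0.2583
G1 X8.49 Y17.20 E0.3101
G1 X8.13 Y19.24 E0.3618
G1 X6.80 Y20.83 E0.4135
G1 X4.85 Y21.53 E0.4652
G1 X2.82 Y21.17 E0.5166
G1 X1.23 Y19.84 E0.5683
G1 X0.52 Y17.90 E0.6198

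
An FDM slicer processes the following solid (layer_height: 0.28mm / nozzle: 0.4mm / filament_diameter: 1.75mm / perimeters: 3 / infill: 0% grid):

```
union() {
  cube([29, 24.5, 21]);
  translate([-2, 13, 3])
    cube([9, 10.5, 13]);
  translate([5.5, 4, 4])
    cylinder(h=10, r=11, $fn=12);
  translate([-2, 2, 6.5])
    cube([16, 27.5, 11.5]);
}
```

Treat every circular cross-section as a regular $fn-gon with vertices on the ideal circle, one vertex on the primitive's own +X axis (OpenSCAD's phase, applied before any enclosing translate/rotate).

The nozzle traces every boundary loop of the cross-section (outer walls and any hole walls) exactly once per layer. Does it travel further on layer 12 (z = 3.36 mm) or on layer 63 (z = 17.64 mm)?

layer 63 (z = 17.64 mm)

Layer 12 (z = 3.36): the cube (footprint 29×24.5) is included at this height (perimeter 107.00 mm); the cube at (-2, 13) is present — its section is the full 9×10.5 rectangle (perimeter 39.00 mm); the cylinder at (5.5, 4) is absent (z outside [4, 14]); the cube at (-2, 2) does not reach this height (z outside [6.5, 18]); Combining (union): the regions partially overlap (shared area 73.50 mm²), so the edge portions inside another operand are dropped and the merged outline is re-measured after clipping — boundary = 111.00 mm. So its perimeter = 111.00 mm. Layer 63 (z = 17.64): the 29×24.5 cube contributes its full rectangle (perimeter 107.00 mm); the cube at (-2, 13) does not reach this height (z outside [3, 16]); the cylinder at (5.5, 4) is absent (z outside [4, 14]); the 16×27.5 cube at (-2, 2) contributes its full rectangle (perimeter 87.00 mm); Merging all regions: the regions partially overlap (shared area 315.00 mm²), so the edge portions inside another operand are dropped and the merged outline is re-measured after clipping — boundary = 121.00 mm. So its perimeter = 121.00 mm. Layer 63 is larger (121.00 vs 111.00 mm).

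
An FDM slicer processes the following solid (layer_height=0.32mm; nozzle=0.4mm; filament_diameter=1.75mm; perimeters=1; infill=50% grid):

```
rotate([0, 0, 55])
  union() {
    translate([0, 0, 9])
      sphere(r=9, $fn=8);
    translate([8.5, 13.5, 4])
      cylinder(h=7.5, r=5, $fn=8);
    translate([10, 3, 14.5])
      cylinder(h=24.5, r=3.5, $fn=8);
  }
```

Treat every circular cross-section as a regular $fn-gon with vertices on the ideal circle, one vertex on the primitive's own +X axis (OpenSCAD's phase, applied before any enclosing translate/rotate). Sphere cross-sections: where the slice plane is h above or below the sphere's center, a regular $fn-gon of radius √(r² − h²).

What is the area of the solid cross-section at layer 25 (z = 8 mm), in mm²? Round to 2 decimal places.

At z = 8 mm: the r=9 sphere contributes a regular 8-gon of circumradius √(9²−1²) = 8.944 (area = (8/2)·8.944²·sin(360°/8) = 226.27 mm²); the cylinder at (8.5, 13.5): section is a regular 8-gon, circumradius r=5 (area = (8/2)·5.000²·sin(360°/8) = 70.71 mm²); the cylinder at (10, 3) does not reach this height (z outside [14.5, 39]); Taking the union: the 2 present regions are separate (no shared area or edge), so areas and boundary lengths simply add and each stays a separate island — area = 296.98 mm²; (whole slice rotated 55° about Z — lengths, areas and connectivity unchanged). Overall, the cross-section has 2 separate islands. Net area = 296.98 mm².

296.98 mm²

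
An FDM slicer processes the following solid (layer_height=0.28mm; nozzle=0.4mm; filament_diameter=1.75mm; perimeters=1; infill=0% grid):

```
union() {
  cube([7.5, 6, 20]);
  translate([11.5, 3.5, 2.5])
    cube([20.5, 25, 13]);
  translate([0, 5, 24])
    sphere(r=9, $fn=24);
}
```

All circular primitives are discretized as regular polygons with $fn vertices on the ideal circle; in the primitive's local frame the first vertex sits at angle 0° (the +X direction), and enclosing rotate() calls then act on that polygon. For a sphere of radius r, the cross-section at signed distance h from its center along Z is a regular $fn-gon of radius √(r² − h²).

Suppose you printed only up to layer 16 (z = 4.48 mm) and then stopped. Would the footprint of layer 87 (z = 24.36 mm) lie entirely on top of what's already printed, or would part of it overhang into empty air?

part overhangs

Compare the two slices. At z = 4.48: the 7.5×6 cube contributes its full rectangle (area 45.00 mm²); the cube at (11.5, 3.5) (footprint 20.5×25) is included at this height (area 512.50 mm²); the sphere at (0, 5) does not reach this height (|z−center|=19.520 > r=9); Merging all regions: the 2 present regions are separate (no shared area or edge), so areas and boundary lengths simply add and each stays a separate island — area = 557.50 mm². At z = 24.36: the cube is not intersected at this z (z outside [0, 20]); the cube at (11.5, 3.5) is not intersected at this z (z outside [2.5, 15.5]); the sphere at (0, 5): section is a regular 24-gon, circumradius = √(r²−h²) = √(9²−0.36²) = 8.993 (area = (24/2)·8.993²·sin(360°/24) = 251.17 mm²); Combining (union): only the r=9 sphere at (0, 5) is present, so the union is just that shape — area = 251.17 mm². Checking containment: at z = 24.36 the cross-section extends beyond the z = 4.48 cross-section by about 206.18 mm².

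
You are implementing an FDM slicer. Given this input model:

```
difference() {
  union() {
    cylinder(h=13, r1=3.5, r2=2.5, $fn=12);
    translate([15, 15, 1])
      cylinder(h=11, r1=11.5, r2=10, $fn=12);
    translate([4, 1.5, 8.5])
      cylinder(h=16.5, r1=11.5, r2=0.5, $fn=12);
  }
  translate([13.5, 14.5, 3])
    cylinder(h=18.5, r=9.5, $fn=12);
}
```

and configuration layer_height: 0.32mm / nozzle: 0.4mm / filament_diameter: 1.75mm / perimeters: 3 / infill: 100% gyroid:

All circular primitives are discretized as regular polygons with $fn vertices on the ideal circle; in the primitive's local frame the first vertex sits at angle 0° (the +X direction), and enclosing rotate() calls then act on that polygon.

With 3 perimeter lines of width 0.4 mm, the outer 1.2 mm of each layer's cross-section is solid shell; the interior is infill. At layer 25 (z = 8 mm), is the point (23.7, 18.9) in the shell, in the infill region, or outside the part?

shell

At z = 8 mm: the cone (r1=3.5→r2=2.5) has section circumradius 2.885 here — a regular 12-gon; the cone at (15, 15) (r1=11.5→r2=10) has section circumradius 10.545 here — a regular 12-gon; the cone at (4, 1.5) is absent (z outside [8.5, 25]); Taking the union: the 2 present regions are separate (no shared area or edge), so areas and boundary lengths simply add and each stays a separate island — 2 connected regions; the cylinder at (13.5, 14.5): section is a regular 12-gon, circumradius r=9.5; Taking the first minus the rest: starting from the result so far, the r=9.5 cylinder at (13.5, 14.5) partially overlaps it — only the 264.25 mm² overlap (of its 270.75 mm²) is removed, clipping the outline — 2 connected regions. Overall, the cross-section has 2 separate islands. The nearest boundary edge runs (24.13, 20.27)→(25.55, 15.00); distance from the point to it = 0.77 mm. (Shell/infill is judged within the island containing the point — the largest one.) The point is inside the cross-section, 0.77 mm from the nearest boundary — within the 1.2 mm shell band (3 × 0.4).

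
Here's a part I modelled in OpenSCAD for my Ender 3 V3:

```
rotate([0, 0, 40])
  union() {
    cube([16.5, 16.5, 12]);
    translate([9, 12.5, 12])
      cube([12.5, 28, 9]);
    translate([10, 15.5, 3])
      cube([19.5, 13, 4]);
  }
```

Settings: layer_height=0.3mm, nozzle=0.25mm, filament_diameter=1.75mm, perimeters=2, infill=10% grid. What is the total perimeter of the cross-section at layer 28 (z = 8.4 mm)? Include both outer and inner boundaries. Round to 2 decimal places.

At z = 8.4 mm: the cube (footprint 16.5×16.5) is included at this height (perimeter 66.00 mm); the cube at (9, 12.5) is absent (z outside [12, 21]); the cube at (10, 15.5) is absent (z outside [3, 7]); Combining (union): only the 16.5×16.5 cube is present, so the union is just that shape — boundary = 66.00 mm; (rotated 40° about Z; rotation is an isometry so areas/perimeters/island counts are preserved). Overall, the cross-section is a single solid region. Total boundary length (outer) = 66.00 mm.

66.00 mm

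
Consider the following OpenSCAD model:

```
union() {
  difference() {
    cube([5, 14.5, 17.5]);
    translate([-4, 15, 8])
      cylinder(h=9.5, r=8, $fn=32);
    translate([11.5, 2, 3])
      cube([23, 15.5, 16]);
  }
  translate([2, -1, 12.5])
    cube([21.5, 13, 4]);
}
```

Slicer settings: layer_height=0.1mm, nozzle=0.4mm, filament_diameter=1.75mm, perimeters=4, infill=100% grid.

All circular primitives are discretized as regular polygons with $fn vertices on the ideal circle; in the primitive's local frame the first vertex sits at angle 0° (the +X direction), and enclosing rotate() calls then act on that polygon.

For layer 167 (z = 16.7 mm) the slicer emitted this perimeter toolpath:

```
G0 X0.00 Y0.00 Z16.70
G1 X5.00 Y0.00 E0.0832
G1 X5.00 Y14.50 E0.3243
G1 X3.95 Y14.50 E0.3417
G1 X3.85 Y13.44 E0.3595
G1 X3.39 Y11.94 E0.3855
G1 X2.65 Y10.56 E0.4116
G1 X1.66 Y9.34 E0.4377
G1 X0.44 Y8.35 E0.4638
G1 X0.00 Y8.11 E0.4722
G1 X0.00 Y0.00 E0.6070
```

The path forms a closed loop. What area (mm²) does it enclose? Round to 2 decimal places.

Apply the shoelace formula to the sequence of (X, Y) vertices; enclosed area = 55.05 mm².

55.05 mm²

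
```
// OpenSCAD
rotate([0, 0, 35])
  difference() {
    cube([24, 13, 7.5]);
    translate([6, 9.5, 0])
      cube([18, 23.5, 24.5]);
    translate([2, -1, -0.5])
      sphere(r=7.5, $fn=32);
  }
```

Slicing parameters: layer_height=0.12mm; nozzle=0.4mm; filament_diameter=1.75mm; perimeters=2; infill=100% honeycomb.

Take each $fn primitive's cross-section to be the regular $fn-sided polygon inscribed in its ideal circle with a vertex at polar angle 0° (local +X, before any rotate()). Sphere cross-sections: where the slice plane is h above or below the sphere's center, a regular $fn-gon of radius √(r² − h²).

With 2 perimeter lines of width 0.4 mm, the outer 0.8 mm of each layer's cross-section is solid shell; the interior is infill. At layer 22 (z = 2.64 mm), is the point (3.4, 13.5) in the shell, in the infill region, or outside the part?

At z = 2.64 mm: the 24×13 cube contributes its full rectangle; the cube at (6, 9.5) (footprint 18×23.5) is included at this height; the r=7.5 sphere at (2, -1) contributes a regular 32-gon of circumradius √(7.5²−3.14²) = 6.811; Taking the first minus the rest: starting from the 24×13 cube, the 18×23.5 cube at (6, 9.5) partially overlaps it — only the 63.00 mm² overlap (of its 423.00 mm²) is removed, clipping the outline; the r=7.5 sphere at (2, -1) partially overlaps it — only the 40.82 mm² overlap (of its 144.81 mm²) is removed, clipping the outline — 1 connected region; (whole slice rotated 35° about Z — lengths, areas and connectivity unchanged). Overall, the cross-section is a single solid region. Undo the 35° rotation: the query point maps to (10.528, 9.108) in the un-rotated model frame. The nearest boundary edge runs (6.00, 9.50)→(24.00, 9.50); distance from the point to it = 0.39 mm. The point is inside the cross-section, 0.39 mm from the nearest boundary — within the 0.8 mm shell band (2 × 0.4).

shell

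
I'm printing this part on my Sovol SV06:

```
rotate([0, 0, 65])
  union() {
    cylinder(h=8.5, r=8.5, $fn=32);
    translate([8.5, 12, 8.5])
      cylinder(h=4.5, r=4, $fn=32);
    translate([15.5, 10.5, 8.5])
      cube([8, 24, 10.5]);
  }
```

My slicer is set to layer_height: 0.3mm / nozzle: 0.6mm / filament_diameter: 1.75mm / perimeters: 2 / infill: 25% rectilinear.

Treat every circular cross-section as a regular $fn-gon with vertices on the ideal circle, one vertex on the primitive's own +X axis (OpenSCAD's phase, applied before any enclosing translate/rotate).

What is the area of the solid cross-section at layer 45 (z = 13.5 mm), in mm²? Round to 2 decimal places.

At z = 13.5 mm: the cylinder is not intersected at this z (z outside [0, 8.5]); the cylinder at (8.5, 12) does not reach this height (z outside [8.5, 13]); the cube at (15.5, 10.5) is present — its section is the full 8×24 rectangle (area 192.00 mm²); Taking the union: only the 8×24 cube at (15.5, 10.5) is present, so the union is just that shape — area = 192.00 mm²; (rotated 65° about Z; rotation is an isometry so areas/perimeters/island counts are preserved). Overall, the cross-section is a single solid region. Net area = 192.00 mm².

192.00 mm²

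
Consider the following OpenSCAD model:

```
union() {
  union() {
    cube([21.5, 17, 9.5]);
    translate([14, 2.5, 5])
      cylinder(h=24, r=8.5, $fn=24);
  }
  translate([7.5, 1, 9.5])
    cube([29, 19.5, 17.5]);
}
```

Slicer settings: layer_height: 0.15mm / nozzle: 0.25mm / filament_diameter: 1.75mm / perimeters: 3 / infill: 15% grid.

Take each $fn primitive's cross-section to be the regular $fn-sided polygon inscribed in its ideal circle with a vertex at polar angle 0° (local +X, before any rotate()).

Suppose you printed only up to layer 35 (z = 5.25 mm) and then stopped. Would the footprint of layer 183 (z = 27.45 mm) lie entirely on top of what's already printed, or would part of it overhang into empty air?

entirely on top

Compare the two slices. At z = 5.25: the cube is present — its section is the full 21.5×17 rectangle (area 365.50 mm²); the r=8.5 cylinder at (14, 2.5) contributes a regular 24-gon of circumradius 8.5 (area = (24/2)·8.500²·sin(360°/24) = 224.40 mm²); Merging all regions: the regions partially overlap — summed areas 589.90 mm² minus the doubly-counted overlap 149.28 mm² gives 440.61 mm² — area = 440.61 mm²; the cube at (7.5, 1) is absent (z outside [9.5, 27]); Merging all regions: only the result so far is present, so the union is just that shape — area = 440.61 mm². At z = 27.45: the cube is not intersected at this z (z outside [0, 9.5]); the r=8.5 cylinder at (14, 2.5) gives a regular 24-gon of circumradius 8.5 (constant along its height) (area = (24/2)·8.500²·sin(360°/24) = 224.40 mm²); Merging all regions: only the r=8.5 cylinder at (14, 2.5) is present, so the union is just that shape — area = 224.40 mm²; the cube at (7.5, 1) does not reach this height (z outside [9.5, 27]); Taking the union: only the result so far is present, so the union is just that shape — area = 224.40 mm². Checking containment: the cross-section at z = 27.45 is a subset of the cross-section at z = 5.25.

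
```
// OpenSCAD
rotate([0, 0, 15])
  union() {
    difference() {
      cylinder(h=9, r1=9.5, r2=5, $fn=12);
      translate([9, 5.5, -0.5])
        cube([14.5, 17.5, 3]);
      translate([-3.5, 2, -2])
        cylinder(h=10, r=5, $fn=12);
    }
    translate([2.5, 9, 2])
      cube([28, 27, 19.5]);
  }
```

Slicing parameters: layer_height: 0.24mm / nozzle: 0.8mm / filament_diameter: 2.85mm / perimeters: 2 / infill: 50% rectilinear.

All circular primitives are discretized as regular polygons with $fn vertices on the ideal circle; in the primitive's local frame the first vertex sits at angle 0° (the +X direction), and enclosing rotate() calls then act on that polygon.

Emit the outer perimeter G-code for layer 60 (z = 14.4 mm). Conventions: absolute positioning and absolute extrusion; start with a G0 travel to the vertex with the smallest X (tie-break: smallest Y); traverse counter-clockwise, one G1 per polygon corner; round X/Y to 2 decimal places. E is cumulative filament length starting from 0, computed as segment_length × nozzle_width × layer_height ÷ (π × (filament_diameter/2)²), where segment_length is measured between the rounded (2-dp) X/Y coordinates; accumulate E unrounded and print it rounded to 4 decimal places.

At z = 14.4 mm: the cone does not reach this height (z outside [0, 9]); the cube at (9, 5.5) is not intersected at this z (z outside [-0.5, 2.5]); the cylinder at (-3.5, 2) is not intersected at this z (z outside [-2, 8]); After the difference (first − rest): the first operand is absent here, so nothing remains; the 28×27 cube at (2.5, 9) contributes its full rectangle; Taking the union: only the 28×27 cube at (2.5, 9) is present, so the union is just that shape — 1 connected region; (whole slice rotated 15° about Z — lengths, areas and connectivity unchanged). The outline is a single polygon with 4 vertices. Extrusion per mm of travel: 0.8 × 0.24 / (π × 1.425²) = 0.030097. Accumulating E over each segment gives final E = 3.3104.

G0 X-6.90 Y35.42 Z14.40
G1 X0.09 Y9.34 E0.8126
G1 X27.13 Y16.59 E1.6552
G1 X20.14 Y42.67 E2.4678
G1 X-6.90 Y35.42 E3.3104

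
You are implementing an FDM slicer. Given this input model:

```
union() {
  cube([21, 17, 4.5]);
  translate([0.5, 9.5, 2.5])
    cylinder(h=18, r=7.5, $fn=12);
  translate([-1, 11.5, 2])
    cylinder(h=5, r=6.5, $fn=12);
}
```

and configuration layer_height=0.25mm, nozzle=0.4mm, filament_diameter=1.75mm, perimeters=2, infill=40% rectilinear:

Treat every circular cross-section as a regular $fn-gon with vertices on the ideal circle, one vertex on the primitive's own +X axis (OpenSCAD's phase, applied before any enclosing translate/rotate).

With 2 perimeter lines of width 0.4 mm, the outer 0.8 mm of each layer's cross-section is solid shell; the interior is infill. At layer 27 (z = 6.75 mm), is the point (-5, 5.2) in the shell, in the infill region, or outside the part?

At z = 6.75 mm: the cube is absent (z outside [0, 4.5]); the cylinder at (0.5, 9.5): section is a regular 12-gon, circumradius r=7.5; the r=6.5 cylinder at (-1, 11.5) gives a regular 12-gon of circumradius 6.5 (constant along its height); Taking the union: the regions partially overlap (shared area 111.05 mm²), so overlapping operands fuse into one piece — 1 connected region. Overall, the cross-section is a single solid region. The nearest boundary edge runs (-3.25, 3.00)→(-6.00, 5.75); distance from the point to it = 0.31 mm. The point is inside the cross-section, 0.31 mm from the nearest boundary — within the 0.8 mm shell band (2 × 0.4).

shell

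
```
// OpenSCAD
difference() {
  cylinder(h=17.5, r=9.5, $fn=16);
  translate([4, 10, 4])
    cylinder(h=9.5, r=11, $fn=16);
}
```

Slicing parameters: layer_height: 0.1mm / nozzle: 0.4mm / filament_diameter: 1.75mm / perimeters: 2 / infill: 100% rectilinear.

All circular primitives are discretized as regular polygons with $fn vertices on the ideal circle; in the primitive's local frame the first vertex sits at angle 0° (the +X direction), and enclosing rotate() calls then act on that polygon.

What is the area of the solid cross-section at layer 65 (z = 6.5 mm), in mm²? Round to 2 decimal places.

162.44 mm²

At z = 6.5 mm: the r=9.5 cylinder contributes a regular 16-gon of circumradius 9.5 (area = (16/2)·9.500²·sin(360°/16) = 276.30 mm²); the r=11 cylinder at (4, 10) contributes a regular 16-gon of circumradius 11 (area = (16/2)·11.000²·sin(360°/16) = 370.44 mm²); After the difference (first − rest): starting from the r=9.5 cylinder (276.30 mm²), the r=11 cylinder at (4, 10) partially overlaps it — only the 113.86 mm² overlap (of its 370.44 mm²) is removed, clipping the outline — area = 162.44 mm². Overall, the cross-section is a single solid region. Net area = 162.44 mm².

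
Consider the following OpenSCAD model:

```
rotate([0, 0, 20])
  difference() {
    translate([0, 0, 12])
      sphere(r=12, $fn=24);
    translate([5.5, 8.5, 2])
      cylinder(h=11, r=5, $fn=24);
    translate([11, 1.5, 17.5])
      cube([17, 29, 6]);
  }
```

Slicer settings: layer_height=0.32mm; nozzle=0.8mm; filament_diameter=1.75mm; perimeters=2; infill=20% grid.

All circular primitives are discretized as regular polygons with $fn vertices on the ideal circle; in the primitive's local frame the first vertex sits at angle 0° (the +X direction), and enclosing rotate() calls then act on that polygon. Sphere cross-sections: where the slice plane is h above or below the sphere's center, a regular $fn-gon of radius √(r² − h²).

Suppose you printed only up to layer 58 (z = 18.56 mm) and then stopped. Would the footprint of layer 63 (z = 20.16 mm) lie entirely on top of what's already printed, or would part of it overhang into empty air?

Compare the two slices. At z = 18.56: the r=12 sphere contributes a regular 24-gon of circumradius √(12²−6.56²) = 10.048 (area = (24/2)·10.048²·sin(360°/24) = 313.58 mm²); the cylinder at (5.5, 8.5) is not intersected at this z (z outside [2, 13]); the 17×29 cube at (11, 1.5) contributes its full rectangle (area 493.00 mm²); Taking the first minus the rest: starting from the r=12 sphere (313.58 mm²), the 17×29 cube at (11, 1.5) misses the remaining region (no effect) — area = 313.58 mm²; (rotated 20° about Z; rotation is an isometry so areas/perimeters/island counts are preserved). At z = 20.16: the sphere: section is a regular 24-gon, circumradius = √(r²−h²) = √(12²−8.16²) = 8.799 (area = (24/2)·8.799²·sin(360°/24) = 240.44 mm²); the cylinder at (5.5, 8.5) is not intersected at this z (z outside [2, 13]); the 17×29 cube at (11, 1.5) contributes its full rectangle (area 493.00 mm²); After the difference (first − rest): starting from the r=12 sphere (240.44 mm²), the 17×29 cube at (11, 1.5) misses the remaining region (no effect) — area = 240.44 mm²; (rotated 20° about Z; rotation is an isometry so areas/perimeters/island counts are preserved). Checking containment: the cross-section at z = 20.16 is a subset of the cross-section at z = 18.56.

entirely on top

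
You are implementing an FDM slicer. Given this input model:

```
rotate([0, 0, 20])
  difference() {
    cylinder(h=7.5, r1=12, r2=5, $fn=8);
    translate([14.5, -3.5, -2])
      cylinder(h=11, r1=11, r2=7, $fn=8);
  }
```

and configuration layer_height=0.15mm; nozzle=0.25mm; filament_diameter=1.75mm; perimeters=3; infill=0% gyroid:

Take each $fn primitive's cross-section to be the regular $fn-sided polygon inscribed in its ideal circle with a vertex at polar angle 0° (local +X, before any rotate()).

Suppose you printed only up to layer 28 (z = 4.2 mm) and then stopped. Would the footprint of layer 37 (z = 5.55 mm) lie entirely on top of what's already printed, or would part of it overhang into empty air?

Compare the two slices. At z = 4.2: the cone contributes a regular 8-gon of circumradius 8.080 (interpolated between r1=12 and r2=5 at t=0.560) (area = (8/2)·8.080²·sin(360°/8) = 184.66 mm²); the cone at (14.5, -3.5): at t=0.564 of its height the radius interpolates to r₁+(r₂−r₁)t = 8.745, giving a regular 8-gon of that circumradius (area = (8/2)·8.745²·sin(360°/8) = 216.33 mm²); After the difference (first − rest): starting from the cone (184.66 mm²), the cone at (14.5, -3.5) partially overlaps it — only the 3.99 mm² overlap (of its 216.33 mm²) is removed, clipping the outline — area = 180.67 mm²; (whole slice rotated 20° about Z — lengths, areas and connectivity unchanged). At z = 5.55: the cone: at t=0.740 of its height the radius interpolates to r₁+(r₂−r₁)t = 6.820, giving a regular 8-gon of that circumradius (area = (8/2)·6.820²·sin(360°/8) = 131.56 mm²); the cone at (14.5, -3.5) contributes a regular 8-gon of circumradius 8.255 (interpolated between r1=11 and r2=7 at t=0.686) (area = (8/2)·8.255²·sin(360°/8) = 192.72 mm²); Subtracting the remaining from the first: starting from the cone (131.56 mm²), the cone at (14.5, -3.5) misses the remaining region (no effect) — area = 131.56 mm²; (rotated 20° about Z; rotation is an isometry so areas/perimeters/island counts are preserved). Checking containment: the cross-section at z = 5.55 is a subset of the cross-section at z = 4.2.

entirely on top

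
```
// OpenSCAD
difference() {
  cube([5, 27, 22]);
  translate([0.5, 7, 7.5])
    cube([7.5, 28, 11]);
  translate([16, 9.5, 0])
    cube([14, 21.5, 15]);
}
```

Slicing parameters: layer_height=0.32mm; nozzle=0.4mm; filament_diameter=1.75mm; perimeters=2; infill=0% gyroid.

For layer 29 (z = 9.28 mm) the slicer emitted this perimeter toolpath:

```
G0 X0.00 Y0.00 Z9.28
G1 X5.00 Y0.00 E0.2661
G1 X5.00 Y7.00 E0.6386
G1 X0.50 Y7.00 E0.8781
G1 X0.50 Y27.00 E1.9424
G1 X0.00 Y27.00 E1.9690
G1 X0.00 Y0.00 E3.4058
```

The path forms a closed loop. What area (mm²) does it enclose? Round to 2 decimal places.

Apply the shoelace formula to the sequence of (X, Y) vertices; enclosed area = 45.00 mm².

45.00 mm²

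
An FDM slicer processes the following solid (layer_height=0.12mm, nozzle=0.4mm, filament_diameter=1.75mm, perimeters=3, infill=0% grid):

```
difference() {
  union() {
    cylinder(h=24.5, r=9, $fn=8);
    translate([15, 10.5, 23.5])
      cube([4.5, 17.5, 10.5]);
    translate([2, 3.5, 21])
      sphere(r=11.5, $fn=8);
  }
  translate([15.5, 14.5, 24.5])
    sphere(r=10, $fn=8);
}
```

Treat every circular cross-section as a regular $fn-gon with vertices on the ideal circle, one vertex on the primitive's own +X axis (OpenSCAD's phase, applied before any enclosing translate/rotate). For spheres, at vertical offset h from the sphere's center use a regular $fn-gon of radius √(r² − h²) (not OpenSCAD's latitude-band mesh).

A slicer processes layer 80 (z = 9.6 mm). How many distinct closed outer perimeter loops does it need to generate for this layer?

At z = 9.6 mm: the r=9 cylinder contributes a regular 8-gon of circumradius 9; the cube at (15, 10.5) is not intersected at this z (z outside [23.5, 34]); the sphere at (2, 3.5): section is a regular 8-gon, circumradius = √(r²−h²) = √(11.5²−11.4²) = 1.513; Merging all regions: the r=11.5 sphere at (2, 3.5) lies entirely inside the r=9 cylinder, so the union is just the r=9 cylinder — 1 connected region; the sphere at (15.5, 14.5) does not reach this height (|z−center|=14.900 > r=10); Subtracting the remaining from the first: none of the subtracted shapes is present at this height, so that combined region is unchanged — 1 connected region. The result has 1 disconnected region.

1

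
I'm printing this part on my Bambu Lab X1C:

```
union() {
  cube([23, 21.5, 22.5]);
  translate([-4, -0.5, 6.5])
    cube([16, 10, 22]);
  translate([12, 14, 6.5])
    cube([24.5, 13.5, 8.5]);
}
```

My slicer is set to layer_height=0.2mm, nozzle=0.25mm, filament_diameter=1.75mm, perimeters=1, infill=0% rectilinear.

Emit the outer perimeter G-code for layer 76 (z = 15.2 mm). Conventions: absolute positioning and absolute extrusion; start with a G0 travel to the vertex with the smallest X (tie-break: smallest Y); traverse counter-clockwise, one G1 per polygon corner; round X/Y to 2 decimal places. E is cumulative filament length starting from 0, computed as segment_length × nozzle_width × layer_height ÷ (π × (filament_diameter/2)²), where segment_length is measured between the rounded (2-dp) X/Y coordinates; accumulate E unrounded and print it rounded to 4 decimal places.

G0 X-4.00 Y-0.50 Z15.20
G1 X12.00 Y-0.50 E0.3326
G1 X12.00 Y0.00 E0.3430
G1 X23.00 Y0.00 E0.5717
G1 X23.00 Y21.50 E1.0186
G1 X0.00 Y21.50 E1.4967
G1 X0.00 Y9.50 E1.7462
G1 X-4.00 Y9.50 E1.8293
G1 X-4.00 Y-0.50 E2.0372

At z = 15.2 mm: the 23×21.5 cube contributes its full rectangle; the cube at (-4, -0.5) (footprint 16×10) is included at this height; the cube at (12, 14) is not intersected at this z (z outside [6.5, 15]); Taking the union: the regions partially overlap (shared area 114.00 mm²), so overlapping operands fuse into one piece — 1 connected region. The outline is a single polygon with 8 vertices. Extrusion per mm of travel: 0.25 × 0.2 / (π × 0.875²) = 0.020788. Accumulating E over each segment gives final E = 2.0372.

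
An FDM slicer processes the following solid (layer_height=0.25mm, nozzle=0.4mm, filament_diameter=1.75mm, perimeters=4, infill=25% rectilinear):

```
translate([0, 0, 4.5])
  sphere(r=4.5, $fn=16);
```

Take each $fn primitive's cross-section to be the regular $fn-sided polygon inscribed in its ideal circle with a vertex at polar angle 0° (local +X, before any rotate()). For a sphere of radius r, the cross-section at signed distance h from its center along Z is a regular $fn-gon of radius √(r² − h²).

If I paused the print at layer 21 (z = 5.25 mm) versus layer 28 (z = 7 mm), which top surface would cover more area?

layer 21 (z = 5.25 mm)

Layer 21 (z = 5.25): the sphere: section is a regular 16-gon, circumradius = √(r²−h²) = √(4.5²−0.75²) = 4.437 (area = (16/2)·4.437²·sin(360°/16) = 60.27 mm²). So its area = 60.27 mm². Layer 28 (z = 7): the r=4.5 sphere contributes a regular 16-gon of circumradius √(4.5²−2.5²) = 3.742 (area = (16/2)·3.742²·sin(360°/16) = 42.86 mm²). So its area = 42.86 mm². Layer 21 is larger (60.27 vs 42.86 mm²).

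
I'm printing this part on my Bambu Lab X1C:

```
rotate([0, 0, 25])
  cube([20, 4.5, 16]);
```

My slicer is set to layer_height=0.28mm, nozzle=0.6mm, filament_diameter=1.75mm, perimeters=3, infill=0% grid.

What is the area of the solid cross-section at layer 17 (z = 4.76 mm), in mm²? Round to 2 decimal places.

90.00 mm²

At z = 4.76 mm: the cube is present — its section is the full 20×4.5 rectangle (area 90.00 mm²); (whole slice rotated 25° about Z — lengths, areas and connectivity unchanged). Overall, the cross-section is a single solid region. Net area = 90.00 mm².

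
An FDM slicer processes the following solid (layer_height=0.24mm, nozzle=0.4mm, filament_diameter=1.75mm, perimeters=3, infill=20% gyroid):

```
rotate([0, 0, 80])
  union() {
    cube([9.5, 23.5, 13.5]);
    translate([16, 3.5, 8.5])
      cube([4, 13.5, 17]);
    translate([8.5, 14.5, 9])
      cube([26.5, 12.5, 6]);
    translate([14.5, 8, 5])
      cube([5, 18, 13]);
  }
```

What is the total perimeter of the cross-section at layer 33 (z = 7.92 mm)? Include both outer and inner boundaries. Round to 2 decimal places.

At z = 7.92 mm: the cube (footprint 9.5×23.5) is included at this height (perimeter 66.00 mm); the cube at (16, 3.5) does not reach this height (z outside [8.5, 25.5]); the cube at (8.5, 14.5) does not reach this height (z outside [9, 15]); the cube at (14.5, 8) (footprint 5×18) is included at this height (perimeter 46.00 mm); Combining (union): the 2 present regions are separate (no shared area or edge), so areas and boundary lengths simply add and each stays a separate island — boundary = 112.00 mm; (rotated 80° about Z; rotation is an isometry so areas/perimeters/island counts are preserved). Overall, the cross-section has 2 separate islands. Total boundary length (outer) = 112.00 mm.

112.00 mm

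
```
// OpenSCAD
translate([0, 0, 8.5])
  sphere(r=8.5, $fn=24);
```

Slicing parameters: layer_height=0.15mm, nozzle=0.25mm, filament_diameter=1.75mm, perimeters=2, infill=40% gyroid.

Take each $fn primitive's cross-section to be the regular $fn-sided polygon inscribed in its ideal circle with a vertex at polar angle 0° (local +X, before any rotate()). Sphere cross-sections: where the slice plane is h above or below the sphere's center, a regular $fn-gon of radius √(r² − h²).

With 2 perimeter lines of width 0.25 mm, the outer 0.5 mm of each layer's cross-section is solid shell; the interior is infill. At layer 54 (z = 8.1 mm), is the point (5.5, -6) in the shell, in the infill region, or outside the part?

At z = 8.1 mm: the r=8.5 sphere slices to a regular 24-gon of circumradius 8.491 (√(r²−h²) with h=0.4 from center). Overall, the cross-section is a single solid region. The nearest boundary edge runs (4.25, -7.35)→(6.00, -6.00); distance from the point to it = 0.31 mm. The point is inside the cross-section, 0.31 mm from the nearest boundary — within the 0.5 mm shell band (2 × 0.25).

shell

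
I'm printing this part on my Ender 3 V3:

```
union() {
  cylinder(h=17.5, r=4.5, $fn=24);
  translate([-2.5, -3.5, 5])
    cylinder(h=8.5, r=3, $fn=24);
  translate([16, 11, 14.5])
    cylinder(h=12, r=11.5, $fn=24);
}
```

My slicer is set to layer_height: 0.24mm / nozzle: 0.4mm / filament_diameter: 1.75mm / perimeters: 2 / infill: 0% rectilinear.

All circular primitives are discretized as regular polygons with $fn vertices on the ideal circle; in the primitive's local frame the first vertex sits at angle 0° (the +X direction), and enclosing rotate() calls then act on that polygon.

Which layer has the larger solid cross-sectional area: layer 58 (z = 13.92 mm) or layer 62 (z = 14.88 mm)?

Layer 58 (z = 13.92): the cylinder: section is a regular 24-gon, circumradius r=4.5 (area = (24/2)·4.500²·sin(360°/24) = 62.89 mm²); the cylinder at (-2.5, -3.5) is not intersected at this z (z outside [5, 13.5]); the cylinder at (16, 11) is not intersected at this z (z outside [14.5, 26.5]); Merging all regions: only the r=4.5 cylinder is present, so the union is just that shape — area = 62.89 mm². So its area = 62.89 mm². Layer 62 (z = 14.88): the r=4.5 cylinder gives a regular 24-gon of circumradius 4.5 (constant along its height) (area = (24/2)·4.500²·sin(360°/24) = 62.89 mm²); the cylinder at (-2.5, -3.5) is absent (z outside [5, 13.5]); the cylinder at (16, 11): section is a regular 24-gon, circumradius r=11.5 (area = (24/2)·11.500²·sin(360°/24) = 410.75 mm²); Taking the union: the 2 present regions are separate (no shared area or edge), so areas and boundary lengths simply add and each stays a separate island — area = 473.64 mm². So its area = 473.64 mm². Layer 62 is larger (473.64 vs 62.89 mm²).

layer 62 (z = 14.88 mm)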